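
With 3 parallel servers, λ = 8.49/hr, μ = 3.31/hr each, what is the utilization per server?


ρ = λ/(cμ) = 8.49/(3·3.31) = 8.49/9.93 = 0.8550

Final: 0.8550


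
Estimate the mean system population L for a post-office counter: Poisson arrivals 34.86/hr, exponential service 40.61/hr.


ρ = λ/μ = 34.86/40.61 = 0.8584
L = ρ/(1−ρ) = 0.8584/(1 − 0.8584) = 0.8584/0.1416 = 6.0626

Final: 6.0626


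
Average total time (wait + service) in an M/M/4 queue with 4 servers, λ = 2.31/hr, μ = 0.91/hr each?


a = 2.5385; ρ = 0.6346; P₀ = 0.070316
Lq = P₀·a^c·ρ/(c!(1−ρ)²) = 0.57827
Wq = Lq/λ = 0.57827/2.31 = 0.25033 hr
W = Wq + 1/μ = 0.25033 + 1.09890 = 1.34924 hr

Final: 1.34924 hr


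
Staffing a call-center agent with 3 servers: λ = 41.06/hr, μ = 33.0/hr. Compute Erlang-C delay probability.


a = λ/μ = 1.2442; ρ = a/3 = 0.4147
P₀ = 0.280358 (from M/M/c formula)
C(c,a) = [a^c/(c!(1−ρ))]·P₀ = [1.92626/(6·0.5853)]·0.280358
= 0.54856·0.280358 = 0.153792

Final: 0.153792


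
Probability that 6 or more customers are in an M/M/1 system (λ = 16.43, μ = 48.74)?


ρ = 16.43/48.74 = 0.3371
P(N ≥ n) = ρ^n = 0.3371^6 = 0.001467

Final: 0.001467


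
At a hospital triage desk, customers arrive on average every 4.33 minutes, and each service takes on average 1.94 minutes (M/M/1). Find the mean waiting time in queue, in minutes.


λ = 60/4.33 = 13.8568 /hr
μ = 60/1.94 = 30.9278 /hr
ρ = λ/μ = 13.8568/30.9278 = 0.4480
Wq = ρ/(μ−λ) = 0.4480/(30.9278−13.8568) = 0.02625 hr
In minutes: 0.02625·60 = 1.575 min

Final: 1.575 min


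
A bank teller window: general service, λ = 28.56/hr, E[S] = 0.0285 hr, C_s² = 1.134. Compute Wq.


ρ = λ·E[S] = 28.56·0.0285 = 0.8140
E[S²] = E[S]²(1+C_s²) = 0.0285²·(1+1.134) = 0.001733
Wq = λ·E[S²]/(2(1−ρ)) = 28.56·0.001733/(2·0.1860) = 0.13305 hr

Final: 0.13305 hr


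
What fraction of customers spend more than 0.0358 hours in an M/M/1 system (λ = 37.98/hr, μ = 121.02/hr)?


W ~ Exponential(μ−λ) for M/M/1.
μ − λ = 121.02 − 37.98 = 83.0400
P(W > t) = e^{−(μ−λ)t} = e^{−2.9728} = 0.051158

Final: 0.051158


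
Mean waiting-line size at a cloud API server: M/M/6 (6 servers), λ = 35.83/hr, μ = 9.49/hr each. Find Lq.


a = λ/μ = 3.7756; ρ = a/6 = 0.6293
P₀ = 0.021467
Lq = P₀·a^c·ρ / (c!·(1−ρ)²) = 0.021467·2896.56697·0.6293/(720·0.13745)
= 0.39537

Final: 0.39537


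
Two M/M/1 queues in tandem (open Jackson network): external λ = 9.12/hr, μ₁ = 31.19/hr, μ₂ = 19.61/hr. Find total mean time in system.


Each node sees arrival rate λ = 9.12/hr (tandem ⇒ throughput preserved).
W₁ = 1/(μ₁−λ) = 1/(31.19−9.12) = 0.04531 hr
W₂ = 1/(μ₂−λ) = 1/(19.61−9.12) = 0.09533 hr
W_total = W₁ + W₂ = 0.04531 + 0.09533 = 0.14064 hr

Final: 0.14064 hr


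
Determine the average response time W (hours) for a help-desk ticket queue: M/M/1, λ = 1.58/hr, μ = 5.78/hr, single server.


W = 1/(μ−λ) = 1/(5.78 − 1.58) = 1/4.20 = 0.2381 hr

Final: 0.2381 hr


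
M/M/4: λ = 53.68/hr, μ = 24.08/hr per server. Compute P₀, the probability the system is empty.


a = λ/μ = 53.68/24.08 = 2.2292; ρ = a/c = 0.5573
Σ_{k=0}^{3} a^k/k! (terms k=0..3) = 1.00000 + 2.22924 + 2.48475 + 1.84636 = 7.56034
Tail: a^4/(4!(1−ρ)) = 24.69586/(24·0.4427) = 2.32441
P₀ = 1/(7.56034 + 2.32441) = 1/9.88475 = 0.101166

Final: 0.101166


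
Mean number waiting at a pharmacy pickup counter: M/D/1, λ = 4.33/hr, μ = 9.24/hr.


ρ = 4.33/9.24 = 0.4686
M/D/1: Lq = ρ²/(2(1−ρ)) = 0.2196/(2·0.5314) = 0.20663

Final: 0.20663


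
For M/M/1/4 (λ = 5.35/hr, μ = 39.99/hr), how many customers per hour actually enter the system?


ρ = 0.1338; P_K = (1−ρ)ρ^4/(1−ρ^5) = 0.0002775
λ_eff = λ(1 − P_K) = 5.35·(1 − 0.0002775) = 5.35·0.999723 = 5.3485 /hr

Final: 5.3485 /hr


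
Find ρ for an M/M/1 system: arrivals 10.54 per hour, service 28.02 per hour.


ρ = λ/μ = 10.54/28.02 = 0.3762

Final: 0.3762


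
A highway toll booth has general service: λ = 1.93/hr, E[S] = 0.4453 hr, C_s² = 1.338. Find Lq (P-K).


ρ = λ·E[S] = 1.93·0.4453 = 0.8594
Lq = ρ²(1+C_s²)/(2(1−ρ)) = 0.7386·(1+1.338)/(2·0.1406)
= 0.7386·2.3380/0.2811 = 6.14241

Final: 6.14241


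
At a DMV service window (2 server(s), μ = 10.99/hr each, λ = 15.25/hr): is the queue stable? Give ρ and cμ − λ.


Total capacity cμ = 2·10.99 = 21.98/hr
ρ = λ/(cμ) = 15.25/21.98 = 0.6938
Stable ⇔ ρ < 1: YES
Spare capacity = cμ − λ = 21.98 − 15.25 = 6.73/hr

Final: ρ = 0.6938; stable; margin = 6.73/hr


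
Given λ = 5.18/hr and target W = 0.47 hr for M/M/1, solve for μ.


W = 1/(μ−λ) ⇒ μ − λ = 1/W = 1/0.47 = 2.1277
μ = λ + 1/W = 5.18 + 2.1277 = 7.3077 per hr

Final: 7.3077 /hr


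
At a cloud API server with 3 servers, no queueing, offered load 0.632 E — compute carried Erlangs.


B(3,0.632) = 0.022453 (Erlang-B)
Carried load = a(1 − B) = 0.632·(1 − 0.022453) = 0.632·0.977547 = 0.6178 E

Final: 0.6178 Erlangs


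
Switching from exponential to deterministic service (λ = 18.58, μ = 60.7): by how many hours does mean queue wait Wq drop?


ρ = 18.58/60.7 = 0.3061
Wq(M/M/1) = ρ/(μ−λ) = 0.3061/42.12 = 0.007267 hr
Wq(M/D/1) = ρ/(2(μ−λ)) = 0.003634 hr
Savings = 0.007267 − 0.003634 = 0.003634 hr

Final: 0.003634 hr


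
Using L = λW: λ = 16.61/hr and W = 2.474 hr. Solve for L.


L = λW = 16.61·2.474 = 41.0931

Final: 41.0931


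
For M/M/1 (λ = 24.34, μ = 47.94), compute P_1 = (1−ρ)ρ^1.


ρ = 24.34/47.94 = 0.5077
P_n = (1−ρ)·ρ^n = (1 − 0.5077)·0.5077^1 = 0.4923·0.507718 = 0.249940

Final: 0.249940


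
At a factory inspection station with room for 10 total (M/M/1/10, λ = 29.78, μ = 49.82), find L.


ρ = 29.78/49.82 = 0.5978
L = ρ[1 − (K+1)ρ^K + Kρ^(K+1)] / [(1−ρ)(1−ρ^(K+1))]
Numerator: 0.5978·(1 − 11·0.005824 + 10·0.003481) = 0.580268
Denominator: (0.4022)·(0.996519) = 0.400848
L = 0.580268/0.400848 = 1.4476

Final: 1.4476


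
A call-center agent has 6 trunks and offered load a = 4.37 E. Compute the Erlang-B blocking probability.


B(c,a) = (a^c/c!) / Σ_{k=0}^{c} a^k/k!
a^6/6! = 9.672887
Σ terms (k=0..6): 1.00000 + 4.37000 + 9.54845 + 13.90891 + 15.19548 + 13.28085 + 9.67289 = 66.976581
B = 9.672887/66.976581 = 0.144422

Final: 0.144422


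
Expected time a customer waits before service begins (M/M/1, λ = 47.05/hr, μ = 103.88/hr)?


ρ = 47.05/103.88 = 0.4529
Wq = ρ/(μ−λ) = 0.4529/(103.88 − 47.05) = 0.4529/56.83 = 0.007970 hr

Final: 0.007970 hr


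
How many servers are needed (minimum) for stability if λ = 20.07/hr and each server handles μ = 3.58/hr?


Stability requires cμ > λ ⇔ c > λ/μ.
λ/μ = 20.07/3.58 = 5.6061
Minimum integer c = ⌊5.6061⌋ + 1 = 6
Check: 6·3.58 = 21.48 > 20.07, while 5·3.58 = 17.90 ≤ 20.07

Final: 6 servers


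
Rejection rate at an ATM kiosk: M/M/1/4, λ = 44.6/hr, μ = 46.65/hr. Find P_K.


ρ = λ/μ = 44.6/46.65 = 0.9561
P_K = (1−ρ)ρ^K/(1−ρ^(K+1)) = (0.04394·0.835474)/(1 − 0.798760)
= 0.036714/0.201240 = 0.182440

Final: 0.182440


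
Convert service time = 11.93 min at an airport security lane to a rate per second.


μ = 1/(service time) in consistent units.
1 second = 0.0166667 min, so μ = 0.0166667/11.93 = 0.001397 per second

Final: 0.001397 /sec


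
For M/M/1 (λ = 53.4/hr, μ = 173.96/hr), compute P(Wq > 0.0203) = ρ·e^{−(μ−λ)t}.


ρ = 53.4/173.96 = 0.3070
P(Wq > t) = ρ·e^{−(μ−λ)t} = 0.3070·e^{−2.4474}
= 0.3070·0.086521 = 0.026559

Final: 0.026559


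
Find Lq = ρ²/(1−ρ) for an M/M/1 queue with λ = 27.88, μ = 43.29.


ρ = 27.88/43.29 = 0.6440
Lq = ρ²/(1−ρ) = 0.4148/0.3560 = 1.1652

Final: 1.1652


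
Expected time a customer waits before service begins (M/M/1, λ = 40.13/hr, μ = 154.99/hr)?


ρ = 40.13/154.99 = 0.2589
Wq = ρ/(μ−λ) = 0.2589/(154.99 − 40.13) = 0.2589/114.86 = 0.002254 hr

Final: 0.002254 hr


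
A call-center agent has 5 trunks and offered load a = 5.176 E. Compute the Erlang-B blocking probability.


B(c,a) = (a^c/c!) / Σ_{k=0}^{c} a^k/k!
a^5/5! = 30.959226
Σ terms (k=0..5): 1.00000 + 5.17600 + 13.39549 + 23.11168 + 29.90652 + 30.95923 = 103.548912
B = 30.959226/103.548912 = 0.298982

Final: 0.298982


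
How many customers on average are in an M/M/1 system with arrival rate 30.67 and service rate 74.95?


ρ = λ/μ = 30.67/74.95 = 0.4092
L = ρ/(1−ρ) = 0.4092/(1 − 0.4092) = 0.4092/0.5908 = 0.6926

Final: 0.6926


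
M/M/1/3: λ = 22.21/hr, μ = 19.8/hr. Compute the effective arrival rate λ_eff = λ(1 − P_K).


ρ = 1.1217; P_K = (1−ρ)ρ^3/(1−ρ^4) = 0.294571
λ_eff = λ(1 − P_K) = 22.21·(1 − 0.294571) = 22.21·0.705429 = 15.6676 /hr

Final: 15.6676 /hr


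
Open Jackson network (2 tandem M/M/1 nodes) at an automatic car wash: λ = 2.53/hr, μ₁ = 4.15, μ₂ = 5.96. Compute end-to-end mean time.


Each node sees arrival rate λ = 2.53/hr (tandem ⇒ throughput preserved).
W₁ = 1/(μ₁−λ) = 1/(4.15−2.53) = 0.61728 hr
W₂ = 1/(μ₂−λ) = 1/(5.96−2.53) = 0.29155 hr
W_total = W₁ + W₂ = 0.61728 + 0.29155 = 0.90883 hr

Final: 0.90883 hr


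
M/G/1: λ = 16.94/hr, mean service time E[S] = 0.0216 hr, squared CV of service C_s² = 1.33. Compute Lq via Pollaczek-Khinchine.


ρ = λ·E[S] = 16.94·0.0216 = 0.3659
Lq = ρ²(1+C_s²)/(2(1−ρ)) = 0.1339·(1+1.33)/(2·0.6341)
= 0.1339·2.3300/1.2682 = 0.24598

Final: 0.24598


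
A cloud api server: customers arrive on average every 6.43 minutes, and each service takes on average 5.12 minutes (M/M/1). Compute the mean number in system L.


λ = 60/6.43 = 9.3313 /hr
μ = 60/5.12 = 11.7188 /hr
ρ = λ/μ = 9.3313/11.7188 = 0.7963
L = ρ/(1−ρ) = 0.7963/0.2037 = 3.9084

Final: 3.9084


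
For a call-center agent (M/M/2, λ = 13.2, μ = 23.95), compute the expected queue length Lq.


a = λ/μ = 0.5511; ρ = a/2 = 0.2756
P₀ = 0.567921
Lq = P₀·a^c·ρ / (c!·(1−ρ)²) = 0.567921·0.30376·0.2756/(2·0.52479)
= 0.04529

Final: 0.04529


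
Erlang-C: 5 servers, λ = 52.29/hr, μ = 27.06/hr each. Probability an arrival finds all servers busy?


a = λ/μ = 1.9324; ρ = a/5 = 0.3865
P₀ = 0.143907 (from M/M/c formula)
C(c,a) = [a^c/(c!(1−ρ))]·P₀ = [26.94351/(120·0.6135)]·0.143907
= 0.36597·0.143907 = 0.052665

Final: 0.052665


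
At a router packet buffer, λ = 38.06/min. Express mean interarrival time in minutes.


Mean interarrival time = 1/λ = 1/38.06 minute = 0.02627 minute
In minutes: 0.02627 × 1 = 0.02627 min

Final: 0.02627 min


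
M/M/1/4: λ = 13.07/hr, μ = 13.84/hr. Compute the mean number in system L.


ρ = 13.07/13.84 = 0.9444
L = ρ[1 − (K+1)ρ^K + Kρ^(K+1)] / [(1−ρ)(1−ρ^(K+1))]
Numerator: 0.9444·(1 − 5·0.795349 + 4·0.751100) = 0.026112
Denominator: (0.05564)·(0.248900) = 0.013848
L = 0.026112/0.013848 = 1.8857

Final: 1.8857


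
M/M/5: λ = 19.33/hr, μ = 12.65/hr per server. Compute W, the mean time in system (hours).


a = 1.5281; ρ = 0.3056; P₀ = 0.216573
Lq = P₀·a^c·ρ/(c!(1−ρ)²) = 0.009530
Wq = Lq/λ = 0.009530/19.33 = 0.0004930 hr
W = Wq + 1/μ = 0.0004930 + 0.07905 = 0.07954 hr

Final: 0.07954 hr


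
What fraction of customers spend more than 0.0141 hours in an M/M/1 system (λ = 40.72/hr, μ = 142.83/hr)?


W ~ Exponential(μ−λ) for M/M/1.
μ − λ = 142.83 − 40.72 = 102.1100
P(W > t) = e^{−(μ−λ)t} = e^{−1.4398} = 0.236987

Final: 0.236987


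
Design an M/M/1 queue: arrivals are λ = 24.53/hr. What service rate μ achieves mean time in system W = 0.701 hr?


W = 1/(μ−λ) ⇒ μ − λ = 1/W = 1/0.701 = 1.4265
μ = λ + 1/W = 24.53 + 1.4265 = 25.9565 per hr

Final: 25.9565 /hr


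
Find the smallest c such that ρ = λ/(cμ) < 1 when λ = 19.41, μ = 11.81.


Stability requires cμ > λ ⇔ c > λ/μ.
λ/μ = 19.41/11.81 = 1.6435
Minimum integer c = ⌊1.6435⌋ + 1 = 2
Check: 2·11.81 = 23.62 > 19.41, while 1·11.81 = 11.81 ≤ 19.41

Final: 2 servers


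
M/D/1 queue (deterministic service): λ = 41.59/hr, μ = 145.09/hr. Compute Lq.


ρ = 41.59/145.09 = 0.2866
M/D/1: Lq = ρ²/(2(1−ρ)) = 0.08217/(2·0.7134) = 0.05759

Final: 0.05759


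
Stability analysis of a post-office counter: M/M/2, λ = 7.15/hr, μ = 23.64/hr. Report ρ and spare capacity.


Total capacity cμ = 2·23.64 = 47.28/hr
ρ = λ/(cμ) = 7.15/47.28 = 0.1512
Stable ⇔ ρ < 1: YES
Spare capacity = cμ − λ = 47.28 − 7.15 = 40.13/hr

Final: ρ = 0.1512; stable; margin = 40.13/hr


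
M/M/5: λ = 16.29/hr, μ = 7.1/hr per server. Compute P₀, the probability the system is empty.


a = λ/μ = 16.29/7.1 = 2.2944; ρ = a/c = 0.4589
Σ_{k=0}^{4} a^k/k! (terms k=0..4) = 1.00000 + 2.29437 + 2.63206 + 2.01297 + 1.15462 = 9.09401
Tail: a^5/(5!(1−ρ)) = 63.57900/(120·0.5411) = 0.97911
P₀ = 1/(9.09401 + 0.97911) = 1/10.07313 = 0.099274

Final: 0.099274


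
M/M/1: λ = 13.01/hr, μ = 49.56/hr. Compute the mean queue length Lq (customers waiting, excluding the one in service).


ρ = 13.01/49.56 = 0.2625
Lq = ρ²/(1−ρ) = 0.06891/0.7375 = 0.09344

Final: 0.09344


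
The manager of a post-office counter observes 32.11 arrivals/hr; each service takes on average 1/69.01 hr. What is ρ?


ρ = λ/μ = 32.11/69.01 = 0.4653

Final: 0.4653


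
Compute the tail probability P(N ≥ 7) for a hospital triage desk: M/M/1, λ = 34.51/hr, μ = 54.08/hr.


ρ = 34.51/54.08 = 0.6381
P(N ≥ n) = ρ^n = 0.6381^7 = 0.043088

Final: 0.043088


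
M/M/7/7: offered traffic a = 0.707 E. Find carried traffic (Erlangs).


B(7,0.707) = 0.000008639 (Erlang-B)
Carried load = a(1 − B) = 0.707·(1 − 0.000008639) = 0.707·0.999991 = 0.7070 E

Final: 0.7070 Erlangs


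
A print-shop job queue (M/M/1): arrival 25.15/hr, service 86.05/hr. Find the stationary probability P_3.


ρ = 25.15/86.05 = 0.2923
P_n = (1−ρ)·ρ^n = (1 − 0.2923)·0.2923^3 = 0.7077·0.024967 = 0.017670

Final: 0.017670


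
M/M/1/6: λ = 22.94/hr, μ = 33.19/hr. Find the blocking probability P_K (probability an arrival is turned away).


ρ = λ/μ = 22.94/33.19 = 0.6912
P_K = (1−ρ)ρ^K/(1−ρ^(K+1)) = (0.3088·0.109023)/(1 − 0.075353)
= 0.033669/0.924647 = 0.036413

Final: 0.036413


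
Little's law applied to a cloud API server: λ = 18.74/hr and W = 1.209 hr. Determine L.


L = λW = 18.74·1.209 = 22.6567

Final: 22.6567


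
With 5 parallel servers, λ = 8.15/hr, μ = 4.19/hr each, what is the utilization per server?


ρ = λ/(cμ) = 8.15/(5·4.19) = 8.15/20.95 = 0.3890

Final: 0.3890


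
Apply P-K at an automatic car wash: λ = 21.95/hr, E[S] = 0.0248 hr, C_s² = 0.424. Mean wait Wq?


ρ = λ·E[S] = 21.95·0.0248 = 0.5444
E[S²] = E[S]²(1+C_s²) = 0.0248²·(1+0.424) = 0.0008758
Wq = λ·E[S²]/(2(1−ρ)) = 21.95·0.0008758/(2·0.4556) = 0.02110 hr

Final: 0.02110 hr


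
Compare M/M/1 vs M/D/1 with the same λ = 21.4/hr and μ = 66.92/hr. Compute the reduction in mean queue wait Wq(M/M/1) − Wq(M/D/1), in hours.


ρ = 21.4/66.92 = 0.3198
Wq(M/M/1) = ρ/(μ−λ) = 0.3198/45.52 = 0.007025 hr
Wq(M/D/1) = ρ/(2(μ−λ)) = 0.003513 hr
Savings = 0.007025 − 0.003513 = 0.003513 hr

Final: 0.003513 hr


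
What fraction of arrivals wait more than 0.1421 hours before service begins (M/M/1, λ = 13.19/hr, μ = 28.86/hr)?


ρ = 13.19/28.86 = 0.4570
P(Wq > t) = ρ·e^{−(μ−λ)t} = 0.4570·e^{−2.2267}
= 0.4570·0.107883 = 0.049306

Final: 0.049306


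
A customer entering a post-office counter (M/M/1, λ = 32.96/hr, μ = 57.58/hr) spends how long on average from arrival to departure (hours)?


W = 1/(μ−λ) = 1/(57.58 − 32.96) = 1/24.62 = 0.04062 hr

Final: 0.04062 hr


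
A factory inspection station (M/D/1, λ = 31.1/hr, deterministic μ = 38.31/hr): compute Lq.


ρ = 31.1/38.31 = 0.8118
M/D/1: Lq = ρ²/(2(1−ρ)) = 0.6590/(2·0.1882) = 1.75083

Final: 1.75083


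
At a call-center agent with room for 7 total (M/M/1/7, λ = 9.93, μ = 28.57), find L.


ρ = 9.93/28.57 = 0.3476
L = ρ[1 − (K+1)ρ^K + Kρ^(K+1)] / [(1−ρ)(1−ρ^(K+1))]
Numerator: 0.3476·(1 − 8·0.0006127 + 7·0.0002130) = 0.346382
Denominator: (0.6524)·(0.999787) = 0.652294
L = 0.346382/0.652294 = 0.5310

Final: 0.5310


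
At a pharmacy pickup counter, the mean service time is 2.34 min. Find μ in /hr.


μ = 1/(service time) in consistent units.
1 hour = 60 min, so μ = 60/2.34 = 25.6410 per hour

Final: 25.6410 /hr


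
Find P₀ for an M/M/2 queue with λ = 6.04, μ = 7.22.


a = λ/μ = 6.04/7.22 = 0.8366; ρ = a/c = 0.4183
Σ_{k=0}^{1} a^k/k! (terms k=0..1) = 1.00000 + 0.83657 = 1.83657
Tail: a^2/(2!(1−ρ)) = 0.69984/(2·0.5817) = 0.60153
P₀ = 1/(1.83657 + 0.60153) = 1/2.43810 = 0.410156

Final: 0.410156


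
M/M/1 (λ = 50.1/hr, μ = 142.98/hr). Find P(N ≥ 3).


ρ = 50.1/142.98 = 0.3504
P(N ≥ n) = ρ^n = 0.3504^3 = 0.043022

Final: 0.043022


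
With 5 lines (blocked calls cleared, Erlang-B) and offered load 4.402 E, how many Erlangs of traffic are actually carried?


B(5,4.402) = 0.234547 (Erlang-B)
Carried load = a(1 − B) = 4.402·(1 − 0.234547) = 4.402·0.765453 = 3.3695 E

Final: 3.3695 Erlangs


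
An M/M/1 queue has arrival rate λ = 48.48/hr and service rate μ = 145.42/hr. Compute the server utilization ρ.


ρ = λ/μ = 48.48/145.42 = 0.3334

Final: 0.3334


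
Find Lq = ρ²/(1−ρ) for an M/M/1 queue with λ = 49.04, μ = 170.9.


ρ = 49.04/170.9 = 0.2870
Lq = ρ²/(1−ρ) = 0.08234/0.7130 = 0.1155

Final: 0.1155


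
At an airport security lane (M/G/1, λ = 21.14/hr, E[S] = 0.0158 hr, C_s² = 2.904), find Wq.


ρ = λ·E[S] = 21.14·0.0158 = 0.3340
E[S²] = E[S]²(1+C_s²) = 0.0158²·(1+2.904) = 0.0009746
Wq = λ·E[S²]/(2(1−ρ)) = 21.14·0.0009746/(2·0.6660) = 0.01547 hr

Final: 0.01547 hr


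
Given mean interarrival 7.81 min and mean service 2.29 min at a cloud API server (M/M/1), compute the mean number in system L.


λ = 60/7.81 = 7.6825 /hr
μ = 60/2.29 = 26.2009 /hr
ρ = λ/μ = 7.6825/26.2009 = 0.2932
L = ρ/(1−ρ) = 0.2932/0.7068 = 0.4149

Final: 0.4149


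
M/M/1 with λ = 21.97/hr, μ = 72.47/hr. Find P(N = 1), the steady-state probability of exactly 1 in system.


ρ = 21.97/72.47 = 0.3032
P_n = (1−ρ)·ρ^n = (1 − 0.3032)·0.3032^1 = 0.6968·0.303160 = 0.211254

Final: 0.211254


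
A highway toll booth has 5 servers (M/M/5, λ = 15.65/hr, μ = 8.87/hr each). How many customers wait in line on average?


a = λ/μ = 1.7644; ρ = a/5 = 0.3529
P₀ = 0.170641
Lq = P₀·a^c·ρ / (c!·(1−ρ)²) = 0.170641·17.09833·0.3529/(120·0.41877)
= 0.02049

Final: 0.02049


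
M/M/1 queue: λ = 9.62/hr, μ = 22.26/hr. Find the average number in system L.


ρ = λ/μ = 9.62/22.26 = 0.4322
L = ρ/(1−ρ) = 0.4322/(1 − 0.4322) = 0.4322/0.5678 = 0.7611

Final: 0.7611


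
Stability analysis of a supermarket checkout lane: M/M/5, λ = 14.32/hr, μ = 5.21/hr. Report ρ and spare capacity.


Total capacity cμ = 5·5.21 = 26.05/hr
ρ = λ/(cμ) = 14.32/26.05 = 0.5497
Stable ⇔ ρ < 1: YES
Spare capacity = cμ − λ = 26.05 − 14.32 = 11.73/hr

Final: ρ = 0.5497; stable; margin = 11.73/hr


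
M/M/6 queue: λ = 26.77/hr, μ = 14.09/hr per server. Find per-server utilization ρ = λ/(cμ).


ρ = λ/(cμ) = 26.77/(6·14.09) = 26.77/84.54 = 0.3167

Final: 0.3167


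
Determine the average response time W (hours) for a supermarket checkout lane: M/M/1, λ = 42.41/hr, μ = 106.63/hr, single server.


W = 1/(μ−λ) = 1/(106.63 − 42.41) = 1/64.22 = 0.01557 hr

Final: 0.01557 hr


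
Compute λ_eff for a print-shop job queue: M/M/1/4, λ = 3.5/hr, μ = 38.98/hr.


ρ = 0.08979; P_K = (1−ρ)ρ^4/(1−ρ^5) = 0.00005916
λ_eff = λ(1 − P_K) = 3.5·(1 − 0.00005916) = 3.5·0.999941 = 3.4998 /hr

Final: 3.4998 /hr


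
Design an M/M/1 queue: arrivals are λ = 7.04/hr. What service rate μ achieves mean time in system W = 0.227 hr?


W = 1/(μ−λ) ⇒ μ − λ = 1/W = 1/0.227 = 4.4053
μ = λ + 1/W = 7.04 + 4.4053 = 11.4453 per hr

Final: 11.4453 /hr


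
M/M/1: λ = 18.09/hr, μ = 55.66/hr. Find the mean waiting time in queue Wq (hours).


ρ = 18.09/55.66 = 0.3250
Wq = ρ/(μ−λ) = 0.3250/(55.66 − 18.09) = 0.3250/37.57 = 0.008651 hr

Final: 0.008651 hr


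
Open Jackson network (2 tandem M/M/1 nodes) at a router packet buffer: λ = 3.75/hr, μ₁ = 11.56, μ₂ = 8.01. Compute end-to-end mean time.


Each node sees arrival rate λ = 3.75/hr (tandem ⇒ throughput preserved).
W₁ = 1/(μ₁−λ) = 1/(11.56−3.75) = 0.12804 hr
W₂ = 1/(μ₂−λ) = 1/(8.01−3.75) = 0.23474 hr
W_total = W₁ + W₂ = 0.12804 + 0.23474 = 0.36278 hr

Final: 0.36278 hr


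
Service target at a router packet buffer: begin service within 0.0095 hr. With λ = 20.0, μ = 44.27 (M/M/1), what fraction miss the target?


ρ = 20.0/44.27 = 0.4518
P(Wq > t) = ρ·e^{−(μ−λ)t} = 0.4518·e^{−0.2306}
= 0.4518·0.794085 = 0.358746

Final: 0.358746


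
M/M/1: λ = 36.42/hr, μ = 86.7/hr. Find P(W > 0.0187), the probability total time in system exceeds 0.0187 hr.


W ~ Exponential(μ−λ) for M/M/1.
μ − λ = 86.7 − 36.42 = 50.2800
P(W > t) = e^{−(μ−λ)t} = e^{−0.9402} = 0.390536

Final: 0.390536


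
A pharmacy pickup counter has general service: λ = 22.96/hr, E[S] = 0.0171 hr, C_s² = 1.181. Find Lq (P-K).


ρ = λ·E[S] = 22.96·0.0171 = 0.3926
Lq = ρ²(1+C_s²)/(2(1−ρ)) = 0.1541·(1+1.181)/(2·0.6074)
= 0.1541·2.1810/1.2148 = 0.27676

Final: 0.27676


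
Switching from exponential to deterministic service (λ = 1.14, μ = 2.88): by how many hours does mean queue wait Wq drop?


ρ = 1.14/2.88 = 0.3958
Wq(M/M/1) = ρ/(μ−λ) = 0.3958/1.74 = 0.22749 hr
Wq(M/D/1) = ρ/(2(μ−λ)) = 0.11375 hr
Savings = 0.22749 − 0.11375 = 0.11375 hr

Final: 0.11375 hr


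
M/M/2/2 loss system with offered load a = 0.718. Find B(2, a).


B(c,a) = (a^c/c!) / Σ_{k=0}^{c} a^k/k!
a^2/2! = 0.257762
Σ terms (k=0..2): 1.00000 + 0.71800 + 0.25776 = 1.975762
B = 0.257762/1.975762 = 0.130462

Final: 0.130462


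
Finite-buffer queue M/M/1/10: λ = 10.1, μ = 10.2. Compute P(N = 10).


ρ = λ/μ = 10.1/10.2 = 0.9902
P_K = (1−ρ)ρ^K/(1−ρ^(K+1)) = (0.009804·0.906175)/(1 − 0.897291)
= 0.008884/0.102709 = 0.086497

Final: 0.086497


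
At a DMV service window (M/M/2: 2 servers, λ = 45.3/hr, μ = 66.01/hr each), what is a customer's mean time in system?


a = 0.6863; ρ = 0.3431; P₀ = 0.489059
Lq = P₀·a^c·ρ/(c!(1−ρ)²) = 0.09158
Wq = Lq/λ = 0.09158/45.3 = 0.002022 hr
W = Wq + 1/μ = 0.002022 + 0.01515 = 0.01717 hr

Final: 0.01717 hr


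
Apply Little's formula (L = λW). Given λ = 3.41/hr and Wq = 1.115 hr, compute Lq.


Lq = λWq = 3.41·1.115 = 3.8022

Final: 3.8022


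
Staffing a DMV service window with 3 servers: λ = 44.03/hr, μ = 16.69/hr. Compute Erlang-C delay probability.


a = λ/μ = 2.6381; ρ = a/3 = 0.8794
P₀ = 0.030784 (from M/M/c formula)
C(c,a) = [a^c/(c!(1−ρ))]·P₀ = [18.36018/(6·0.1206)]·0.030784
= 25.36684·0.030784 = 0.780885

Final: 0.780885


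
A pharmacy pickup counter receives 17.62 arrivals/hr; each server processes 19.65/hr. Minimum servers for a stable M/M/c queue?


Stability requires cμ > λ ⇔ c > λ/μ.
λ/μ = 17.62/19.65 = 0.8967
Minimum integer c = ⌊0.8967⌋ + 1 = 1
Check: 1·19.65 = 19.65 > 17.62, while 0·19.65 = 0.00 ≤ 17.62

Final: 1 servers


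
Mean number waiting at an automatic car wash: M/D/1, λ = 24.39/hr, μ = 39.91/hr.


ρ = 24.39/39.91 = 0.6111
M/D/1: Lq = ρ²/(2(1−ρ)) = 0.3735/(2·0.3889) = 0.48020

Final: 0.48020


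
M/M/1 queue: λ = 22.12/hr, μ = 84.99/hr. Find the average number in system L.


ρ = λ/μ = 22.12/84.99 = 0.2603
L = ρ/(1−ρ) = 0.2603/(1 − 0.2603) = 0.2603/0.7397 = 0.3518

Final: 0.3518


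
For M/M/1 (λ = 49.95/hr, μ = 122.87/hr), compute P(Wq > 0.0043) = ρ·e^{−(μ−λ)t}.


ρ = 49.95/122.87 = 0.4065
P(Wq > t) = ρ·e^{−(μ−λ)t} = 0.4065·e^{−0.3136}
= 0.4065·0.730843 = 0.297108

Final: 0.297108


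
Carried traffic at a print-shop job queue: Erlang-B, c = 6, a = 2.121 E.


B(6,2.121) = 0.015257 (Erlang-B)
Carried load = a(1 − B) = 2.121·(1 − 0.015257) = 2.121·0.984743 = 2.0886 E

Final: 2.0886 Erlangs


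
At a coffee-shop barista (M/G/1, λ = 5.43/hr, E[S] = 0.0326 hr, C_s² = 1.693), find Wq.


ρ = λ·E[S] = 5.43·0.0326 = 0.1770
E[S²] = E[S]²(1+C_s²) = 0.0326²·(1+1.693) = 0.002862
Wq = λ·E[S²]/(2(1−ρ)) = 5.43·0.002862/(2·0.8230) = 0.009442 hr

Final: 0.009442 hr


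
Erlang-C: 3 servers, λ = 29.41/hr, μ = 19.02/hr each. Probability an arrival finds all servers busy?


a = λ/μ = 1.5463; ρ = a/3 = 0.5154
P₀ = 0.199469 (from M/M/c formula)
C(c,a) = [a^c/(c!(1−ρ))]·P₀ = [3.69703/(6·0.4846)]·0.199469
= 1.27157·0.199469 = 0.253638

Final: 0.253638


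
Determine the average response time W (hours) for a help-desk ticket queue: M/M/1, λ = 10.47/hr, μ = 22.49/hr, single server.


W = 1/(μ−λ) = 1/(22.49 − 10.47) = 1/12.02 = 0.08319 hr

Final: 0.08319 hr


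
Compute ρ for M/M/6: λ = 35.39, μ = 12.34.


ρ = λ/(cμ) = 35.39/(6·12.34) = 35.39/74.04 = 0.4780

Final: 0.4780


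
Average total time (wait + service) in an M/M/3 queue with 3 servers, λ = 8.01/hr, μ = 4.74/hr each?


a = 1.6899; ρ = 0.5633; P₀ = 0.167802
Lq = P₀·a^c·ρ/(c!(1−ρ)²) = 0.39862
Wq = Lq/λ = 0.39862/8.01 = 0.04977 hr
W = Wq + 1/μ = 0.04977 + 0.21097 = 0.26074 hr

Final: 0.26074 hr


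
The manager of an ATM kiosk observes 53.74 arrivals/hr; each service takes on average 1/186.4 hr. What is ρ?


ρ = λ/μ = 53.74/186.4 = 0.2883

Final: 0.2883


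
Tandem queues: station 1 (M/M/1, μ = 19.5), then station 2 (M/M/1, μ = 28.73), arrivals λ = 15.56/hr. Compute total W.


Each node sees arrival rate λ = 15.56/hr (tandem ⇒ throughput preserved).
W₁ = 1/(μ₁−λ) = 1/(19.5−15.56) = 0.25381 hr
W₂ = 1/(μ₂−λ) = 1/(28.73−15.56) = 0.07593 hr
W_total = W₁ + W₂ = 0.25381 + 0.07593 = 0.32974 hr

Final: 0.32974 hr


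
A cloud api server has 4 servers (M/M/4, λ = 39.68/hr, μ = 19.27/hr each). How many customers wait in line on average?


a = λ/μ = 2.0592; ρ = a/4 = 0.5148
P₀ = 0.122275
Lq = P₀·a^c·ρ / (c!·(1−ρ)²) = 0.122275·17.97876·0.5148/(24·0.23543)
= 0.20029

Final: 0.20029


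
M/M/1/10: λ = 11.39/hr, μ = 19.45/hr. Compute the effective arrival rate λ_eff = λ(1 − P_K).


ρ = 0.5856; P_K = (1−ρ)ρ^10/(1−ρ^11) = 0.001971
λ_eff = λ(1 − P_K) = 11.39·(1 − 0.001971) = 11.39·0.998029 = 11.3676 /hr

Final: 11.3676 /hr


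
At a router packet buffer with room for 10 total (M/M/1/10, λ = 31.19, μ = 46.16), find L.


ρ = 31.19/46.16 = 0.6757
L = ρ[1 − (K+1)ρ^K + Kρ^(K+1)] / [(1−ρ)(1−ρ^(K+1))]
Numerator: 0.6757·(1 − 11·0.019838 + 10·0.013404) = 0.618818
Denominator: (0.3243)·(0.986596) = 0.319960
L = 0.618818/0.319960 = 1.9340

Final: 1.9340


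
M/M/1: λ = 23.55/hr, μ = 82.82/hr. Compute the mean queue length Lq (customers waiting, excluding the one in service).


ρ = 23.55/82.82 = 0.2844
Lq = ρ²/(1−ρ) = 0.08086/0.7156 = 0.1130

Final: 0.1130


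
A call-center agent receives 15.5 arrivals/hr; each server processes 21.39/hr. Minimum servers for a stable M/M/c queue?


Stability requires cμ > λ ⇔ c > λ/μ.
λ/μ = 15.5/21.39 = 0.7246
Minimum integer c = ⌊0.7246⌋ + 1 = 1
Check: 1·21.39 = 21.39 > 15.5, while 0·21.39 = 0.00 ≤ 15.5

Final: 1 servers


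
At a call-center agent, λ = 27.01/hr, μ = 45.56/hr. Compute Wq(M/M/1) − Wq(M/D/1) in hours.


ρ = 27.01/45.56 = 0.5928
Wq(M/M/1) = ρ/(μ−λ) = 0.5928/18.55 = 0.03196 hr
Wq(M/D/1) = ρ/(2(μ−λ)) = 0.01598 hr
Savings = 0.03196 − 0.01598 = 0.01598 hr

Final: 0.01598 hr


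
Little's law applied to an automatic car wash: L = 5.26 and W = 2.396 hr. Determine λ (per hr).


λ = L/W = 5.26/2.396 = 2.1953 /hr

Final: 2.1953 /hr


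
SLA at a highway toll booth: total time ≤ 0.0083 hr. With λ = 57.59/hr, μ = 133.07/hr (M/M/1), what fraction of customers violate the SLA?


W ~ Exponential(μ−λ) for M/M/1.
μ − λ = 133.07 − 57.59 = 75.4800
P(W > t) = e^{−(μ−λ)t} = e^{−0.6265} = 0.534468

Final: 0.534468


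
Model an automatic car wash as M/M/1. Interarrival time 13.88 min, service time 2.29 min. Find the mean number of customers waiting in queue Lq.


λ = 60/13.88 = 4.3228 /hr
μ = 60/2.29 = 26.2009 /hr
ρ = λ/μ = 4.3228/26.2009 = 0.1650
Lq = ρ²/(1−ρ) = 0.02722/0.8350 = 0.03260

Final: 0.03260


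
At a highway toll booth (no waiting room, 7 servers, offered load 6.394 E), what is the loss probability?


B(c,a) = (a^c/c!) / Σ_{k=0}^{c} a^k/k!
a^7/7! = 86.691773
Σ terms (k=0..7): 1.00000 + 6.39400 + 20.44162 + 43.56790 + 69.64329 + 89.05984 + 94.90810 + 86.69177 = 411.706528
B = 86.691773/411.706528 = 0.210567

Final: 0.210567


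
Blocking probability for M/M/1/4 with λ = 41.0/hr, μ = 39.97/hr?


ρ = λ/μ = 41.0/39.97 = 1.0258
P_K = (1−ρ)ρ^K/(1−ρ^(K+1)) = (-0.02577·1.107131)/(1 − 1.135661)
= -0.028530/-0.135661 = 0.210304

Final: 0.210304


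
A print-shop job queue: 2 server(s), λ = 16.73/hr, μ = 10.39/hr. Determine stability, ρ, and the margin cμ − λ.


Total capacity cμ = 2·10.39 = 20.78/hr
ρ = λ/(cμ) = 16.73/20.78 = 0.8051
Stable ⇔ ρ < 1: YES
Spare capacity = cμ − λ = 20.78 − 16.73 = 4.05/hr

Final: ρ = 0.8051; stable; margin = 4.05/hr


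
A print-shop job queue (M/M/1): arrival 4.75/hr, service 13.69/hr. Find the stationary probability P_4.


ρ = 4.75/13.69 = 0.3470
P_n = (1−ρ)·ρ^n = (1 − 0.3470)·0.3470^4 = 0.6530·0.014493 = 0.009464

Final: 0.009464


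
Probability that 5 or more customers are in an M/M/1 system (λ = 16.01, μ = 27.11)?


ρ = 16.01/27.11 = 0.5906
P(N ≥ n) = ρ^n = 0.5906^5 = 0.071831

Final: 0.071831


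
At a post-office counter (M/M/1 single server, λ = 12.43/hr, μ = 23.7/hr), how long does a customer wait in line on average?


ρ = 12.43/23.7 = 0.5245
Wq = ρ/(μ−λ) = 0.5245/(23.7 − 12.43) = 0.5245/11.27 = 0.04654 hr

Final: 0.04654 hr


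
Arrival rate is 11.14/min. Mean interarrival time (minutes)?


Mean interarrival time = 1/λ = 1/11.14 minute = 0.08977 minute
In minutes: 0.08977 × 1 = 0.08977 min

Final: 0.08977 min


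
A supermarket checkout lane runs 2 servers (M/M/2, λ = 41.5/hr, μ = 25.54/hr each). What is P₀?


a = λ/μ = 41.5/25.54 = 1.6249; ρ = a/c = 0.8125
Σ_{k=0}^{1} a^k/k! (terms k=0..1) = 1.00000 + 1.62490 = 2.62490
Tail: a^2/(2!(1−ρ)) = 2.64031/(2·0.1875) = 7.03898
P₀ = 1/(2.62490 + 7.03898) = 1/9.66388 = 0.103478

Final: 0.103478


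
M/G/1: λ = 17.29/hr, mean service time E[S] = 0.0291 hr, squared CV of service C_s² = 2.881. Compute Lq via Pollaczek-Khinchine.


ρ = λ·E[S] = 17.29·0.0291 = 0.5031
Lq = ρ²(1+C_s²)/(2(1−ρ)) = 0.2531·(1+2.881)/(2·0.4969)
= 0.2531·3.8810/0.9937 = 0.98868

Final: 0.98868


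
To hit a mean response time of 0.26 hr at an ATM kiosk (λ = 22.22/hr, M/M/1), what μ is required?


W = 1/(μ−λ) ⇒ μ − λ = 1/W = 1/0.26 = 3.8462
μ = λ + 1/W = 22.22 + 3.8462 = 26.0662 per hr

Final: 26.0662 /hr


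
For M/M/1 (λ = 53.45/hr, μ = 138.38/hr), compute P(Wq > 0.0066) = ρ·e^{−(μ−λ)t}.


ρ = 53.45/138.38 = 0.3863
P(Wq > t) = ρ·e^{−(μ−λ)t} = 0.3863·e^{−0.5605}
= 0.3863·0.570902 = 0.220514

Final: 0.220514


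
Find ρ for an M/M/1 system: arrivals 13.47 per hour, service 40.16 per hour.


ρ = λ/μ = 13.47/40.16 = 0.3354

Final: 0.3354


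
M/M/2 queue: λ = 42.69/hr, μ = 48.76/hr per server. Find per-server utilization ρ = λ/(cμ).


ρ = λ/(cμ) = 42.69/(2·48.76) = 42.69/97.52 = 0.4378

Final: 0.4378


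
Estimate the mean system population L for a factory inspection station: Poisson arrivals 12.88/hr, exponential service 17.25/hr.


ρ = λ/μ = 12.88/17.25 = 0.7467
L = ρ/(1−ρ) = 0.7467/(1 − 0.7467) = 0.7467/0.2533 = 2.9474

Final: 2.9474


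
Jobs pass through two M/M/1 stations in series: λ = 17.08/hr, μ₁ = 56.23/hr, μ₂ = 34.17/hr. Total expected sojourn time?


Each node sees arrival rate λ = 17.08/hr (tandem ⇒ throughput preserved).
W₁ = 1/(μ₁−λ) = 1/(56.23−17.08) = 0.02554 hr
W₂ = 1/(μ₂−λ) = 1/(34.17−17.08) = 0.05851 hr
W_total = W₁ + W₂ = 0.02554 + 0.05851 = 0.08406 hr

Final: 0.08406 hr


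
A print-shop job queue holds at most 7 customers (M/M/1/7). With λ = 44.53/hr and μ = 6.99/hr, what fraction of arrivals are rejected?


ρ = λ/μ = 44.53/6.99 = 6.3705
P_K = (1−ρ)ρ^K/(1−ρ^(K+1)) = (-5.3705·425822.529748)/(1 − 2712714.914117)
= -2286892.384369/-2712713.914117 = 0.843027

Final: 0.843027


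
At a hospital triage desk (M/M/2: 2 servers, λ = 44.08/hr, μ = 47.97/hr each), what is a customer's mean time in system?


a = 0.9189; ρ = 0.4595; P₀ = 0.370376
Lq = P₀·a^c·ρ/(c!(1−ρ)²) = 0.24589
Wq = Lq/λ = 0.24589/44.08 = 0.005578 hr
W = Wq + 1/μ = 0.005578 + 0.02085 = 0.02642 hr

Final: 0.02642 hr


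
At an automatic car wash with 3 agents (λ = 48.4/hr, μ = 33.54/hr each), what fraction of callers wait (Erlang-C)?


a = λ/μ = 1.4431; ρ = a/3 = 0.4810
P₀ = 0.224755 (from M/M/c formula)
C(c,a) = [a^c/(c!(1−ρ))]·P₀ = [3.00502/(6·0.5190)]·0.224755
= 0.96504·0.224755 = 0.216896

Final: 0.216896


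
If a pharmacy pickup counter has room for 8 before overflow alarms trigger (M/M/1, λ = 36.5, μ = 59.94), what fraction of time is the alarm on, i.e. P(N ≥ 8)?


ρ = 36.5/59.94 = 0.6089
P(N ≥ n) = ρ^n = 0.6089^8 = 0.018906

Final: 0.018906


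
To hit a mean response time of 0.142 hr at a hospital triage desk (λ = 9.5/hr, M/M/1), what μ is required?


W = 1/(μ−λ) ⇒ μ − λ = 1/W = 1/0.142 = 7.0423
μ = λ + 1/W = 9.5 + 7.0423 = 16.5423 per hr

Final: 16.5423 /hr


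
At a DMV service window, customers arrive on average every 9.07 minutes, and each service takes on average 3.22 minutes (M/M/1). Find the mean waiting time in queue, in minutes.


λ = 60/9.07 = 6.6152 /hr
μ = 60/3.22 = 18.6335 /hr
ρ = λ/μ = 6.6152/18.6335 = 0.3550
Wq = ρ/(μ−λ) = 0.3550/(18.6335−6.6152) = 0.02954 hr
In minutes: 0.02954·60 = 1.772 min

Final: 1.772 min


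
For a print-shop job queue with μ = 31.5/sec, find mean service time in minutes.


Mean service time = 1/μ = 1/31.5 second = 0.03175 second
In minutes: 0.03175 × 0.0166667 = 0.0005291 min

Final: 0.0005291 min


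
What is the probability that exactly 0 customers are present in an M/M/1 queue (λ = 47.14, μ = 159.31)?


ρ = 47.14/159.31 = 0.2959
P_n = (1−ρ)·ρ^n = (1 − 0.2959)·0.2959^0 = 0.7041·1.000000 = 0.704099

Final: 0.704099


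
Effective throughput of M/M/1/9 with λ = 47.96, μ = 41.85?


ρ = 1.1460; P_K = (1−ρ)ρ^9/(1−ρ^10) = 0.171223
λ_eff = λ(1 − P_K) = 47.96·(1 − 0.171223) = 47.96·0.828777 = 39.7481 /hr

Final: 39.7481 /hr


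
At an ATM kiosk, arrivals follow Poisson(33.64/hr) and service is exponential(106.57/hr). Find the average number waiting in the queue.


ρ = 33.64/106.57 = 0.3157
Lq = ρ²/(1−ρ) = 0.09964/0.6843 = 0.1456

Final: 0.1456


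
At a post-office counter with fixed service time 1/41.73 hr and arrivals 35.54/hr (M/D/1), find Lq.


ρ = 35.54/41.73 = 0.8517
M/D/1: Lq = ρ²/(2(1−ρ)) = 0.7253/(2·0.1483) = 2.44493

Final: 2.44493


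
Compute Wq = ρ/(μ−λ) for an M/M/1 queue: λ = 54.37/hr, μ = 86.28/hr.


ρ = 54.37/86.28 = 0.6302
Wq = ρ/(μ−λ) = 0.6302/(86.28 − 54.37) = 0.6302/31.91 = 0.01975 hr

Final: 0.01975 hr


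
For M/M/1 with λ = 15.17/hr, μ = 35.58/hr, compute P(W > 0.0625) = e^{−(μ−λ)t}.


W ~ Exponential(μ−λ) for M/M/1.
μ − λ = 35.58 − 15.17 = 20.4100
P(W > t) = e^{−(μ−λ)t} = e^{−1.2756} = 0.279256

Final: 0.279256


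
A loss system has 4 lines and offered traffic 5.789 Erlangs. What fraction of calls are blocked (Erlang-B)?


B(c,a) = (a^c/c!) / Σ_{k=0}^{c} a^k/k!
a^4/4! = 46.795378
Σ terms (k=0..4): 1.00000 + 5.78900 + 16.75626 + 32.33400 + 46.79538 = 102.674636
B = 46.795378/102.674636 = 0.455764

Final: 0.455764


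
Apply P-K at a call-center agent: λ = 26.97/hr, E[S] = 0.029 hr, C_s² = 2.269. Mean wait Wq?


ρ = λ·E[S] = 26.97·0.029 = 0.7821
E[S²] = E[S]²(1+C_s²) = 0.029²·(1+2.269) = 0.002749
Wq = λ·E[S²]/(2(1−ρ)) = 26.97·0.002749/(2·0.2179) = 0.17016 hr

Final: 0.17016 hr


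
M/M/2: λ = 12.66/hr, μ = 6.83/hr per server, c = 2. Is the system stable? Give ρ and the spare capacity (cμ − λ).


Total capacity cμ = 2·6.83 = 13.66/hr
ρ = λ/(cμ) = 12.66/13.66 = 0.9268
Stable ⇔ ρ < 1: YES
Spare capacity = cμ − λ = 13.66 − 12.66 = 1.00/hr

Final: ρ = 0.9268; stable; margin = 1.00/hr


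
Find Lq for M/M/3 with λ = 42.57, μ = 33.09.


a = λ/μ = 1.2865; ρ = a/3 = 0.4288
P₀ = 0.267714
Lq = P₀·a^c·ρ / (c!·(1−ρ)²) = 0.267714·2.12922·0.4288/(6·0.32623)
= 0.12488

Final: 0.12488


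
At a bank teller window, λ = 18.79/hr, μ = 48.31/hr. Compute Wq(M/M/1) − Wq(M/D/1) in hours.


ρ = 18.79/48.31 = 0.3889
Wq(M/M/1) = ρ/(μ−λ) = 0.3889/29.52 = 0.01318 hr
Wq(M/D/1) = ρ/(2(μ−λ)) = 0.006588 hr
Savings = 0.01318 − 0.006588 = 0.006588 hr

Final: 0.006588 hr


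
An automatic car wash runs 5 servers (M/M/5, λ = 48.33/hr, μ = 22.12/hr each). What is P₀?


a = λ/μ = 48.33/22.12 = 2.1849; ρ = a/c = 0.4370
Σ_{k=0}^{4} a^k/k! (terms k=0..4) = 1.00000 + 2.18490 + 2.38690 + 1.73838 + 0.94954 = 8.25972
Tail: a^5/(5!(1−ρ)) = 49.79186/(120·0.5630) = 0.73698
P₀ = 1/(8.25972 + 0.73698) = 1/8.99669 = 0.111152

Final: 0.111152


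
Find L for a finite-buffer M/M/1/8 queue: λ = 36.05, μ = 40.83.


ρ = 36.05/40.83 = 0.8829
L = ρ[1 − (K+1)ρ^K + Kρ^(K+1)] / [(1−ρ)(1−ρ^(K+1))]
Numerator: 0.8829·(1 − 9·0.369324 + 8·0.326087) = 0.251441
Denominator: (0.1171)·(0.673913) = 0.078896
L = 0.251441/0.078896 = 3.1870

Final: 3.1870


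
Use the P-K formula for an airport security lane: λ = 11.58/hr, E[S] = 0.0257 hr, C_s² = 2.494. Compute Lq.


ρ = λ·E[S] = 11.58·0.0257 = 0.2976
Lq = ρ²(1+C_s²)/(2(1−ρ)) = 0.08857·(1+2.494)/(2·0.7024)
= 0.08857·3.4940/1.4048 = 0.22029

Final: 0.22029


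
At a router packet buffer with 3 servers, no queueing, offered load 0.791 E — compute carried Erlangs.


B(3,0.791) = 0.037728 (Erlang-B)
Carried load = a(1 − B) = 0.791·(1 − 0.037728) = 0.791·0.962272 = 0.7612 E

Final: 0.7612 Erlangs


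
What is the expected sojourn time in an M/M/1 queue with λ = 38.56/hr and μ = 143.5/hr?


W = 1/(μ−λ) = 1/(143.5 − 38.56) = 1/104.94 = 0.009529 hr

Final: 0.009529 hr


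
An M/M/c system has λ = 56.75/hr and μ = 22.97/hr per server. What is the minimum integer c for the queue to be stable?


Stability requires cμ > λ ⇔ c > λ/μ.
λ/μ = 56.75/22.97 = 2.4706
Minimum integer c = ⌊2.4706⌋ + 1 = 3
Check: 3·22.97 = 68.91 > 56.75, while 2·22.97 = 45.94 ≤ 56.75

Final: 3 servers


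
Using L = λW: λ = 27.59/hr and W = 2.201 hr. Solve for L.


L = λW = 27.59·2.201 = 60.7256

Final: 60.7256


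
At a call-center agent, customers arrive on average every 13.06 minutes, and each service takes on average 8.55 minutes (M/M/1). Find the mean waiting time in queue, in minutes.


λ = 60/13.06 = 4.5942 /hr
μ = 60/8.55 = 7.0175 /hr
ρ = λ/μ = 4.5942/7.0175 = 0.6547
Wq = ρ/(μ−λ) = 0.6547/(7.0175−4.5942) = 0.27015 hr
In minutes: 0.27015·60 = 16.209 min

Final: 16.209 min
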